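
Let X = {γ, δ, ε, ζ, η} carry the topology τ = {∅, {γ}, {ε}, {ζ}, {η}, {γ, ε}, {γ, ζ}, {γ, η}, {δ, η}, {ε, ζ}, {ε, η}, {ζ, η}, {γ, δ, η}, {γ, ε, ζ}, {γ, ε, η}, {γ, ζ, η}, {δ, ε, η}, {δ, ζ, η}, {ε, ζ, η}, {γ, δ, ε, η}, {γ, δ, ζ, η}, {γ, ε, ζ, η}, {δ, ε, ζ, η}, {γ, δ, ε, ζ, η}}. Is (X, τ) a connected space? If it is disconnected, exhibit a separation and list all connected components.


(X, τ) is disconnected; components = [{γ}, {ε}, {ζ}, {δ, η}].

Find clopen sets (U ∈ τ with X ∖ U ∈ τ):
  U = ∅, X ∖ U = {γ, δ, ε, ζ, η} — both open, so U is clopen.
  U = {γ}, X ∖ U = {δ, ε, ζ, η} — both open, so U is clopen.
  U = {ε}, X ∖ U = {γ, δ, ζ, η} — both open, so U is clopen.
  U = {ζ}, X ∖ U = {γ, δ, ε, η} — both open, so U is clopen.
  U = {γ, ε}, X ∖ U = {δ, ζ, η} — both open, so U is clopen.
  U = {γ, ζ}, X ∖ U = {δ, ε, η} — both open, so U is clopen.
  U = {δ, η}, X ∖ U = {γ, ε, ζ} — both open, so U is clopen.
  U = {ε, ζ}, X ∖ U = {γ, δ, η} — both open, so U is clopen.
  U = {γ, δ, η}, X ∖ U = {ε, ζ} — both open, so U is clopen.
  U = {γ, ε, ζ}, X ∖ U = {δ, η} — both open, so U is clopen.
  U = {δ, ε, η}, X ∖ U = {γ, ζ} — both open, so U is clopen.
  U = {δ, ζ, η}, X ∖ U = {γ, ε} — both open, so U is clopen.
  U = {γ, δ, ε, η}, X ∖ U = {ζ} — both open, so U is clopen.
  U = {γ, δ, ζ, η}, X ∖ U = {ε} — both open, so U is clopen.
  U = {δ, ε, ζ, η}, X ∖ U = {γ} — both open, so U is clopen.
  U = {γ, δ, ε, ζ, η}, X ∖ U = ∅ — both open, so U is clopen.
Nontrivial clopen(s) exist: e.g. {ε, ζ}. So (X, τ) is disconnected.
Compute connected components by grouping points that agree on all clopens:
  component: {γ}
  component: {ε}
  component: {ζ}
  component: {δ, η}


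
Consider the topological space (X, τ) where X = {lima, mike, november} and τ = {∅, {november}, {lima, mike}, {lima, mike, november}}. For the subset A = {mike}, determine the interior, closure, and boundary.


int(A) = ∅, cl(A) = {lima, mike}, ∂A = {lima, mike}.

Closed sets in (X, τ) are complements of opens:
  closed(X, τ) = {∅, {november}, {lima, mike}, {lima, mike, november}}.
int(A) = ⋃ {U ∈ τ : U ⊆ A}. Opens contained in A: ∅.
Taking the union of these: int(A) = ∅.
cl(A) = ⋂ {C closed : A ⊆ C}. Closed sets containing A: {lima, mike}, {lima, mike, november}.
Intersecting these: cl(A) = {lima, mike}.
∂A = cl(A) ∖ int(A) = {lima, mike} ∖ ∅ = {lima, mike}.


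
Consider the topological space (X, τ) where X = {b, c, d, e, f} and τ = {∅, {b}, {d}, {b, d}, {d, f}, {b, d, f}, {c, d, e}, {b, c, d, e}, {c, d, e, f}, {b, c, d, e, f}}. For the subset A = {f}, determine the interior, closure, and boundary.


int(A) = ∅, cl(A) = {f}, ∂A = {f}.

Closed sets in (X, τ) are complements of opens:
  closed(X, τ) = {∅, {b}, {f}, {b, f}, {c, e}, {b, c, e}, {c, e, f}, {b, c, e, f}, {c, d, e, f}, {b, c, d, e, f}}.
int(A) = ⋃ {U ∈ τ : U ⊆ A}. Opens contained in A: ∅.
Taking the union of these: int(A) = ∅.
cl(A) = ⋂ {C closed : A ⊆ C}. Closed sets containing A: {f}, {b, f}, {c, e, f}, {b, c, e, f}, {c, d, e, f}, {b, c, d, e, f}.
Intersecting these: cl(A) = {f}.
∂A = cl(A) ∖ int(A) = {f} ∖ ∅ = {f}.


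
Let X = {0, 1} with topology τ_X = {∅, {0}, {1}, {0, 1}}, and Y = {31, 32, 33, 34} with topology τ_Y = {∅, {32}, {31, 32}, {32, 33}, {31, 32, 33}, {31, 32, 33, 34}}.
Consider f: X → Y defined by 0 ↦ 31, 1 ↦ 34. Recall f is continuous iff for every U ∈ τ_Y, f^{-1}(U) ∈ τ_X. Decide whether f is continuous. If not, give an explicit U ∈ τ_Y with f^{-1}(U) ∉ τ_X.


f IS continuous.

Compute f^{-1}(U) for each U ∈ τ_Y:
  U = ∅: f^{-1}(U) = ∅ ∈ τ_X ✓.
  U = {32}: f^{-1}(U) = ∅ ∈ τ_X ✓.
  U = {31, 32}: f^{-1}(U) = {0} ∈ τ_X ✓.
  U = {32, 33}: f^{-1}(U) = ∅ ∈ τ_X ✓.
  U = {31, 32, 33}: f^{-1}(U) = {0} ∈ τ_X ✓.
  U = {31, 32, 33, 34}: f^{-1}(U) = {0, 1} ∈ τ_X ✓.
Every preimage lies in τ_X, so f IS continuous.


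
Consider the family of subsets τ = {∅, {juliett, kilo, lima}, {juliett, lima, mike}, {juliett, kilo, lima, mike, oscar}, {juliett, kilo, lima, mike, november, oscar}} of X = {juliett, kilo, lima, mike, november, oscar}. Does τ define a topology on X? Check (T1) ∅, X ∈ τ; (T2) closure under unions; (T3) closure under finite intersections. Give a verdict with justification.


τ is NOT a topology on X.

Axiom (T1): ∅ ∈ τ? Yes; X ∈ τ? Yes.
Axiom (T2/T3): check pairwise unions and intersections of members of τ.
Counterexample for (T3): {juliett, kilo, lima} ∩ {juliett, lima, mike} = {juliett, lima} ∉ τ. Therefore τ is NOT a topology.


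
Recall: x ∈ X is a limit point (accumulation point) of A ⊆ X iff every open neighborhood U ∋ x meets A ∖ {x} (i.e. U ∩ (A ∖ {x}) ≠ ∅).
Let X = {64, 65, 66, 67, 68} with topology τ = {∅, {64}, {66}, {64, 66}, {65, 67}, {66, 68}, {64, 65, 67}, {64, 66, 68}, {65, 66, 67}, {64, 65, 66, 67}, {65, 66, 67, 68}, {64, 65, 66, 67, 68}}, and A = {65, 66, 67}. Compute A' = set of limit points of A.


A' = {65, 67, 68}

For each x ∈ X, list the open sets U ∈ τ with x ∈ U, then check whether U ∩ (A ∖ {x}) ≠ ∅ for every such U.
  x = 64: open {64} ∋ x has {64} ∩ (A ∖ {64}) = ∅, so x is NOT a limit point.
  x = 65: opens ∋ x are {65, 67}, {64, 65, 67}, {65, 66, 67}, {64, 65, 66, 67}, {65, 66, 67, 68}, {64, 65, 66, 67, 68}; each meets A ∖ {65}, so x IS a limit point.
  x = 66: open {66} ∋ x has {66} ∩ (A ∖ {66}) = ∅, so x is NOT a limit point.
  x = 67: opens ∋ x are {65, 67}, {64, 65, 67}, {65, 66, 67}, {64, 65, 66, 67}, {65, 66, 67, 68}, {64, 65, 66, 67, 68}; each meets A ∖ {67}, so x IS a limit point.
  x = 68: opens ∋ x are {66, 68}, {64, 66, 68}, {65, 66, 67, 68}, {64, 65, 66, 67, 68}; each meets A ∖ {68}, so x IS a limit point.
Collecting: A' = {65, 67, 68}.


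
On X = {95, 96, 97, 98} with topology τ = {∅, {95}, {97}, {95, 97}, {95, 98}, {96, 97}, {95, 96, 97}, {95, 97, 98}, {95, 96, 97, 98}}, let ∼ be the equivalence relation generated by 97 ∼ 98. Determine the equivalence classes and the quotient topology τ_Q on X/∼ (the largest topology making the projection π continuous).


X/∼ = {[95], [96], [97=98]}; |τ_Q| = 4.

Equivalence classes: [95], [96], [97=98].
Quotient map π: X → X/∼ sends 95 ↦ [95], 96 ↦ [96], 97 ↦ [97=98], 98 ↦ [97=98].
For each subset V ⊆ X/∼, compute π^{-1}(V) ⊆ X and check whether π^{-1}(V) ∈ τ. V is open in τ_Q iff π^{-1}(V) ∈ τ.
  V = {}: π^{-1}(V) = ∅ ∈ τ ✓.
  V = {[95]}: π^{-1}(V) = {95} ∈ τ ✓.
  V = {[96]}: π^{-1}(V) = {96} ∉ τ ✗.
  V = {[95], [96]}: π^{-1}(V) = {95, 96} ∉ τ ✗.
  V = {[97=98]}: π^{-1}(V) = {97, 98} ∉ τ ✗.
  V = {[95], [97=98]}: π^{-1}(V) = {95, 97, 98} ∈ τ ✓.
  V = {[96], [97=98]}: π^{-1}(V) = {96, 97, 98} ∉ τ ✗.
  V = {[95], [96], [97=98]}: π^{-1}(V) = {95, 96, 97, 98} ∈ τ ✓.
Open sets in the quotient: τ_Q = {{}, {[95]}, {[95], [97=98]}, {[95], [96], [97=98]}} (4 elements).


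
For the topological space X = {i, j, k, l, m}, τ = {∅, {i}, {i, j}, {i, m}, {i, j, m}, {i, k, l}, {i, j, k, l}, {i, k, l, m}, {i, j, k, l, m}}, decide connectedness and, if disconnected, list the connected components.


(X, τ) is connected.

Find clopen sets (U ∈ τ with X ∖ U ∈ τ):
  U = ∅, X ∖ U = {i, j, k, l, m} — both open, so U is clopen.
  U = {i, j, k, l, m}, X ∖ U = ∅ — both open, so U is clopen.
Only trivial clopens (∅ and X) exist, so (X, τ) is connected.
Compute connected components by grouping points that agree on all clopens:
  component: {i, j, k, l, m}


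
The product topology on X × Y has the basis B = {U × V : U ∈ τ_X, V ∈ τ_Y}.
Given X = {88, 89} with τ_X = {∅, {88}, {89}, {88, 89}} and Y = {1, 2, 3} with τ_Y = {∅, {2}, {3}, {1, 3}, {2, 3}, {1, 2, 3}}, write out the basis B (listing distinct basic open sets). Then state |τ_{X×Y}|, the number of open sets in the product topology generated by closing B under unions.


Basis B = {∅ × ∅, {88} × {2}, {88} × {3}, {89} × {2}, {89} × {3}, {88} × {1, 3}, {88} × {2, 3}, {88, 89} × {2}, {88, 89} × {3}, {89} × {1, 3}, {89} × {2, 3}, {88} × {1, 2, 3}, {89} × {1, 2, 3}, {88, 89} × {1, 3}, {88, 89} × {2, 3}, {88, 89} × {1, 2, 3}}; |τ_{X×Y}| = 36.

Enumerate products U × V with U ∈ τ_X, V ∈ τ_Y (deduplicated):
  ∅ × ∅ = {} (∅)
  {88} × {2} = {(88,2)}
  {88} × {3} = {(88,3)}
  {89} × {2} = {(89,2)}
  {89} × {3} = {(89,3)}
  {88} × {1, 3} = {(88,1), (88,3)}
  {88} × {2, 3} = {(88,2), (88,3)}
  {88, 89} × {2} = {(88,2), (89,2)}
  {88, 89} × {3} = {(88,3), (89,3)}
  {89} × {1, 3} = {(89,1), (89,3)}
  {89} × {2, 3} = {(89,2), (89,3)}
  {88} × {1, 2, 3} = {(88,1), (88,2), (88,3)}
  {89} × {1, 2, 3} = {(89,1), (89,2), (89,3)}
  {88, 89} × {1, 3} = {(88,1), (88,3), (89,1), (89,3)}
  {88, 89} × {2, 3} = {(88,2), (88,3), (89,2), (89,3)}
  {88, 89} × {1, 2, 3} = {(88,1), (88,2), (88,3), (89,1), (89,2), (89,3)}
These 16 distinct sets form the basis B.
Close under arbitrary unions to get τ_{X×Y}; counting gives |τ_{X×Y}| = 36.


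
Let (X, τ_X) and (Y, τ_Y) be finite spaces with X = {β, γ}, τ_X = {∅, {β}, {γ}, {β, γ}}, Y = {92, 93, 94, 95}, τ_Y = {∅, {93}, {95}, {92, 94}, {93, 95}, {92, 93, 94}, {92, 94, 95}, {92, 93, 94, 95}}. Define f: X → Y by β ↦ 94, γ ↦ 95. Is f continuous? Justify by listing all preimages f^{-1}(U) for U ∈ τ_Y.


f IS continuous.

Compute f^{-1}(U) for each U ∈ τ_Y:
  U = ∅: f^{-1}(U) = ∅ ∈ τ_X ✓.
  U = {93}: f^{-1}(U) = ∅ ∈ τ_X ✓.
  U = {95}: f^{-1}(U) = {γ} ∈ τ_X ✓.
  U = {92, 94}: f^{-1}(U) = {β} ∈ τ_X ✓.
  U = {93, 95}: f^{-1}(U) = {γ} ∈ τ_X ✓.
  U = {92, 93, 94}: f^{-1}(U) = {β} ∈ τ_X ✓.
  U = {92, 94, 95}: f^{-1}(U) = {β, γ} ∈ τ_X ✓.
  U = {92, 93, 94, 95}: f^{-1}(U) = {β, γ} ∈ τ_X ✓.
Every preimage lies in τ_X, so f IS continuous.


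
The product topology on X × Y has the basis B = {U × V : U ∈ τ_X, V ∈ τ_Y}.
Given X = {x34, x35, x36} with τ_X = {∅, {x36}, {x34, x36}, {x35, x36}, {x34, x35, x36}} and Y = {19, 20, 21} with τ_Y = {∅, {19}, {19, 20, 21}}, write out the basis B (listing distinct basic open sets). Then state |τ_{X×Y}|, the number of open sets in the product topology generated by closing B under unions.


Basis B = {∅ × ∅, {x36} × {19}, {x34, x36} × {19}, {x35, x36} × {19}, {x34, x35, x36} × {19}, {x36} × {19, 20, 21}, {x34, x36} × {19, 20, 21}, {x35, x36} × {19, 20, 21}, {x34, x35, x36} × {19, 20, 21}}; |τ_{X×Y}| = 14.

Enumerate products U × V with U ∈ τ_X, V ∈ τ_Y (deduplicated):
  ∅ × ∅ = {} (∅)
  {x36} × {19} = {(x36,19)}
  {x34, x36} × {19} = {(x34,19), (x36,19)}
  {x35, x36} × {19} = {(x35,19), (x36,19)}
  {x34, x35, x36} × {19} = {(x34,19), (x35,19), (x36,19)}
  {x36} × {19, 20, 21} = {(x36,19), (x36,20), (x36,21)}
  {x34, x36} × {19, 20, 21} = {(x34,19), (x34,20), (x34,21), (x36,19), (x36,20), (x36,21)}
  {x35, x36} × {19, 20, 21} = {(x35,19), (x35,20), (x35,21), (x36,19), (x36,20), (x36,21)}
  {x34, x35, x36} × {19, 20, 21} = {(x34,19), (x34,20), (x34,21), (x35,19), (x35,20), (x35,21), (x36,19), (x36,20), (x36,21)}
These 9 distinct sets form the basis B.
Close under arbitrary unions to get τ_{X×Y}; counting gives |τ_{X×Y}| = 14.


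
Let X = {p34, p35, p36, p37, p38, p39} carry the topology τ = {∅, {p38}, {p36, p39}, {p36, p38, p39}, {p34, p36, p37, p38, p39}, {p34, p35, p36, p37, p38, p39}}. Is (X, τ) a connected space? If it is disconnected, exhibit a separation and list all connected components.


(X, τ) is connected.

Find clopen sets (U ∈ τ with X ∖ U ∈ τ):
  U = ∅, X ∖ U = {p34, p35, p36, p37, p38, p39} — both open, so U is clopen.
  U = {p34, p35, p36, p37, p38, p39}, X ∖ U = ∅ — both open, so U is clopen.
Only trivial clopens (∅ and X) exist, so (X, τ) is connected.
Compute connected components by grouping points that agree on all clopens:
  component: {p34, p35, p36, p37, p38, p39}


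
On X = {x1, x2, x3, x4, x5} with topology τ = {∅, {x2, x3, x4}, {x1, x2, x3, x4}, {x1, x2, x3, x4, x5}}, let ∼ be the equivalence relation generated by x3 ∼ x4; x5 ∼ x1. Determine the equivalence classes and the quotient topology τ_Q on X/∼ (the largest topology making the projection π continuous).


X/∼ = {[x1=x5], [x2], [x3=x4]}; |τ_Q| = 3.

Equivalence classes: [x1=x5], [x2], [x3=x4].
Quotient map π: X → X/∼ sends x1 ↦ [x1=x5], x2 ↦ [x2], x3 ↦ [x3=x4], x4 ↦ [x3=x4], x5 ↦ [x1=x5].
For each subset V ⊆ X/∼, compute π^{-1}(V) ⊆ X and check whether π^{-1}(V) ∈ τ. V is open in τ_Q iff π^{-1}(V) ∈ τ.
  V = {}: π^{-1}(V) = ∅ ∈ τ ✓.
  V = {[x1=x5]}: π^{-1}(V) = {x1, x5} ∉ τ ✗.
  V = {[x2]}: π^{-1}(V) = {x2} ∉ τ ✗.
  V = {[x1=x5], [x2]}: π^{-1}(V) = {x1, x2, x5} ∉ τ ✗.
  V = {[x3=x4]}: π^{-1}(V) = {x3, x4} ∉ τ ✗.
  V = {[x1=x5], [x3=x4]}: π^{-1}(V) = {x1, x3, x4, x5} ∉ τ ✗.
  V = {[x2], [x3=x4]}: π^{-1}(V) = {x2, x3, x4} ∈ τ ✓.
  V = {[x1=x5], [x2], [x3=x4]}: π^{-1}(V) = {x1, x2, x3, x4, x5} ∈ τ ✓.
Open sets in the quotient: τ_Q = {{}, {[x2], [x3=x4]}, {[x1=x5], [x2], [x3=x4]}} (3 elements).


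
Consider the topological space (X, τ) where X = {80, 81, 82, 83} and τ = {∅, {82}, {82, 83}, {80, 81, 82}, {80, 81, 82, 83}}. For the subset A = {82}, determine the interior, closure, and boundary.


int(A) = {82}, cl(A) = {80, 81, 82, 83}, ∂A = {80, 81, 83}.

Closed sets in (X, τ) are complements of opens:
  closed(X, τ) = {∅, {83}, {80, 81}, {80, 81, 83}, {80, 81, 82, 83}}.
int(A) = ⋃ {U ∈ τ : U ⊆ A}. Opens contained in A: ∅, {82}.
Taking the union of these: int(A) = {82}.
cl(A) = ⋂ {C closed : A ⊆ C}. Closed sets containing A: {80, 81, 82, 83}.
Intersecting these: cl(A) = {80, 81, 82, 83}.
∂A = cl(A) ∖ int(A) = {80, 81, 82, 83} ∖ {82} = {80, 81, 83}.


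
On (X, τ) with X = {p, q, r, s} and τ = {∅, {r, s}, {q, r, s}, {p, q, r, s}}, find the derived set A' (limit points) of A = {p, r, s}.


A' = {p, q, r, s}

For each x ∈ X, list the open sets U ∈ τ with x ∈ U, then check whether U ∩ (A ∖ {x}) ≠ ∅ for every such U.
  x = p: opens ∋ x are {p, q, r, s}; each meets A ∖ {p}, so x IS a limit point.
  x = q: opens ∋ x are {q, r, s}, {p, q, r, s}; each meets A ∖ {q}, so x IS a limit point.
  x = r: opens ∋ x are {r, s}, {q, r, s}, {p, q, r, s}; each meets A ∖ {r}, so x IS a limit point.
  x = s: opens ∋ x are {r, s}, {q, r, s}, {p, q, r, s}; each meets A ∖ {s}, so x IS a limit point.
Collecting: A' = {p, q, r, s}.


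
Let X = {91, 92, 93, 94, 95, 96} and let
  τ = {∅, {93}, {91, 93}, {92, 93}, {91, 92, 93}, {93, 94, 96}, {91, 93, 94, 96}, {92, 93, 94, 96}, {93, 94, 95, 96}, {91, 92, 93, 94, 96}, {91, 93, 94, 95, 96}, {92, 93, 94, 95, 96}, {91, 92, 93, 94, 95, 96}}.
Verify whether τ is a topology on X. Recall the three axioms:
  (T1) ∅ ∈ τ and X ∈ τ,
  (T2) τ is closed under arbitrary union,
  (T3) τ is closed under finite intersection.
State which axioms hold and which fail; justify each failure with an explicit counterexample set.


τ IS a topology on X.

Axiom (T1): ∅ ∈ τ? Yes; X ∈ τ? Yes.
Axiom (T2/T3): check pairwise unions and intersections of members of τ.
All pairwise intersections and unions checked — each lies in τ. Therefore τ satisfies (T1), (T2), (T3): it IS a topology on X.


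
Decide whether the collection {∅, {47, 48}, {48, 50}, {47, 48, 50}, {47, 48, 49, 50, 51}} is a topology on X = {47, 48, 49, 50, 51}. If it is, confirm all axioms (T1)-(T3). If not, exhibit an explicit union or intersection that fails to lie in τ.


τ is NOT a topology on X.

Axiom (T1): ∅ ∈ τ? Yes; X ∈ τ? Yes.
Axiom (T2/T3): check pairwise unions and intersections of members of τ.
Counterexample for (T3): {47, 48} ∩ {48, 50} = {48} ∉ τ. Therefore τ is NOT a topology.


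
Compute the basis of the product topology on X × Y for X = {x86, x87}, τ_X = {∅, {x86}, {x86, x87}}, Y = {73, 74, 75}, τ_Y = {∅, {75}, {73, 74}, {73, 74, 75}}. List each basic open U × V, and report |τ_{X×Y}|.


Basis B = {∅ × ∅, {x86} × {75}, {x86} × {73, 74}, {x86, x87} × {75}, {x86} × {73, 74, 75}, {x86, x87} × {73, 74}, {x86, x87} × {73, 74, 75}}; |τ_{X×Y}| = 9.

Enumerate products U × V with U ∈ τ_X, V ∈ τ_Y (deduplicated):
  ∅ × ∅ = {} (∅)
  {x86} × {75} = {(x86,75)}
  {x86} × {73, 74} = {(x86,73), (x86,74)}
  {x86, x87} × {75} = {(x86,75), (x87,75)}
  {x86} × {73, 74, 75} = {(x86,73), (x86,74), (x86,75)}
  {x86, x87} × {73, 74} = {(x86,73), (x86,74), (x87,73), (x87,74)}
  {x86, x87} × {73, 74, 75} = {(x86,73), (x86,74), (x86,75), (x87,73), (x87,74), (x87,75)}
These 7 distinct sets form the basis B.
Close under arbitrary unions to get τ_{X×Y}; counting gives |τ_{X×Y}| = 9.


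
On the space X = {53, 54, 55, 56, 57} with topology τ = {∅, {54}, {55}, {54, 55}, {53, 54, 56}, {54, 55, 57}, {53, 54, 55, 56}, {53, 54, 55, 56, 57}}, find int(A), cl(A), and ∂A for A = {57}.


int(A) = ∅, cl(A) = {57}, ∂A = {57}.

Closed sets in (X, τ) are complements of opens:
  closed(X, τ) = {∅, {57}, {53, 56}, {55, 57}, {53, 56, 57}, {53, 54, 56, 57}, {53, 55, 56, 57}, {53, 54, 55, 56, 57}}.
int(A) = ⋃ {U ∈ τ : U ⊆ A}. Opens contained in A: ∅.
Taking the union of these: int(A) = ∅.
cl(A) = ⋂ {C closed : A ⊆ C}. Closed sets containing A: {57}, {55, 57}, {53, 56, 57}, {53, 54, 56, 57}, {53, 55, 56, 57}, {53, 54, 55, 56, 57}.
Intersecting these: cl(A) = {57}.
∂A = cl(A) ∖ int(A) = {57} ∖ ∅ = {57}.


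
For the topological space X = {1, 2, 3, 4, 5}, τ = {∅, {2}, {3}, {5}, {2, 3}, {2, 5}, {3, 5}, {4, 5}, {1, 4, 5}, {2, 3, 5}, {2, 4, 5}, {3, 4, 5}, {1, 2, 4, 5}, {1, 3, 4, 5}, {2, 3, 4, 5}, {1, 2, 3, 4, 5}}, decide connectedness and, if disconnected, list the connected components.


(X, τ) is disconnected; components = [{2}, {3}, {1, 4, 5}].

Find clopen sets (U ∈ τ with X ∖ U ∈ τ):
  U = ∅, X ∖ U = {1, 2, 3, 4, 5} — both open, so U is clopen.
  U = {2}, X ∖ U = {1, 3, 4, 5} — both open, so U is clopen.
  U = {3}, X ∖ U = {1, 2, 4, 5} — both open, so U is clopen.
  U = {2, 3}, X ∖ U = {1, 4, 5} — both open, so U is clopen.
  U = {1, 4, 5}, X ∖ U = {2, 3} — both open, so U is clopen.
  U = {1, 2, 4, 5}, X ∖ U = {3} — both open, so U is clopen.
  U = {1, 3, 4, 5}, X ∖ U = {2} — both open, so U is clopen.
  U = {1, 2, 3, 4, 5}, X ∖ U = ∅ — both open, so U is clopen.
Nontrivial clopen(s) exist: e.g. {2}. So (X, τ) is disconnected.
Compute connected components by grouping points that agree on all clopens:
  component: {2}
  component: {3}
  component: {1, 4, 5}


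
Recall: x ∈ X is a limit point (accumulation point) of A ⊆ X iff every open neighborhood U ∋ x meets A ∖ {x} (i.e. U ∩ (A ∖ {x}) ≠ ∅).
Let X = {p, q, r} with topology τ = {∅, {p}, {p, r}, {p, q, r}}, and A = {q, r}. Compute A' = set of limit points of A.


A' = {q}

For each x ∈ X, list the open sets U ∈ τ with x ∈ U, then check whether U ∩ (A ∖ {x}) ≠ ∅ for every such U.
  x = p: open {p} ∋ x has {p} ∩ (A ∖ {p}) = ∅, so x is NOT a limit point.
  x = q: opens ∋ x are {p, q, r}; each meets A ∖ {q}, so x IS a limit point.
  x = r: open {p, r} ∋ x has {p, r} ∩ (A ∖ {r}) = ∅, so x is NOT a limit point.
Collecting: A' = {q}.


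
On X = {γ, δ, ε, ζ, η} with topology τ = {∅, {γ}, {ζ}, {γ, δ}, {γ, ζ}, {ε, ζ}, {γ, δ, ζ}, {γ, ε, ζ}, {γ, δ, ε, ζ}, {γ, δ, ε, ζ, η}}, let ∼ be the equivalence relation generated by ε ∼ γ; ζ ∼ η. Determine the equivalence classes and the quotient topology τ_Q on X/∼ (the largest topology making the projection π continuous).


X/∼ = {[γ=ε], [δ], [ζ=η]}; |τ_Q| = 2.

Equivalence classes: [γ=ε], [δ], [ζ=η].
Quotient map π: X → X/∼ sends γ ↦ [γ=ε], δ ↦ [δ], ε ↦ [γ=ε], ζ ↦ [ζ=η], η ↦ [ζ=η].
For each subset V ⊆ X/∼, compute π^{-1}(V) ⊆ X and check whether π^{-1}(V) ∈ τ. V is open in τ_Q iff π^{-1}(V) ∈ τ.
  V = {}: π^{-1}(V) = ∅ ∈ τ ✓.
  V = {[γ=ε]}: π^{-1}(V) = {γ, ε} ∉ τ ✗.
  V = {[δ]}: π^{-1}(V) = {δ} ∉ τ ✗.
  V = {[γ=ε], [δ]}: π^{-1}(V) = {γ, δ, ε} ∉ τ ✗.
  V = {[ζ=η]}: π^{-1}(V) = {ζ, η} ∉ τ ✗.
  V = {[γ=ε], [ζ=η]}: π^{-1}(V) = {γ, ε, ζ, η} ∉ τ ✗.
  V = {[δ], [ζ=η]}: π^{-1}(V) = {δ, ζ, η} ∉ τ ✗.
  V = {[γ=ε], [δ], [ζ=η]}: π^{-1}(V) = {γ, δ, ε, ζ, η} ∈ τ ✓.
Open sets in the quotient: τ_Q = {{}, {[γ=ε], [δ], [ζ=η]}} (2 elements).


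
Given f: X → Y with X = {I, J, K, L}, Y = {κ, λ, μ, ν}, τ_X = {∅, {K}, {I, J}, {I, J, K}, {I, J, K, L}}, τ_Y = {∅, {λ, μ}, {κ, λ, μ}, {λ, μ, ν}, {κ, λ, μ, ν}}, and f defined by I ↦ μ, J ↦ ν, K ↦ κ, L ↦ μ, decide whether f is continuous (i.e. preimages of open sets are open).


f is NOT continuous.

Compute f^{-1}(U) for each U ∈ τ_Y:
  U = ∅: f^{-1}(U) = ∅ ∈ τ_X ✓.
  U = {λ, μ}: f^{-1}(U) = {I, L} ∉ τ_X ✗.
  U = {κ, λ, μ}: f^{-1}(U) = {I, K, L} ∉ τ_X ✗.
  U = {λ, μ, ν}: f^{-1}(U) = {I, J, L} ∉ τ_X ✗.
  U = {κ, λ, μ, ν}: f^{-1}(U) = {I, J, K, L} ∈ τ_X ✓.
Found U = {λ, μ} with f^{-1}(U) = {I, L} not in τ_X. Therefore f is NOT continuous.


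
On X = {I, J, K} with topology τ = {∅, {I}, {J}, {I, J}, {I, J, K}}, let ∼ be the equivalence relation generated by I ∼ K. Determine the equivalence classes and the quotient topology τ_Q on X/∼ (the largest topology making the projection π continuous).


X/∼ = {[I=K], [J]}; |τ_Q| = 3.

Equivalence classes: [I=K], [J].
Quotient map π: X → X/∼ sends I ↦ [I=K], J ↦ [J], K ↦ [I=K].
For each subset V ⊆ X/∼, compute π^{-1}(V) ⊆ X and check whether π^{-1}(V) ∈ τ. V is open in τ_Q iff π^{-1}(V) ∈ τ.
  V = {}: π^{-1}(V) = ∅ ∈ τ ✓.
  V = {[I=K]}: π^{-1}(V) = {I, K} ∉ τ ✗.
  V = {[J]}: π^{-1}(V) = {J} ∈ τ ✓.
  V = {[I=K], [J]}: π^{-1}(V) = {I, J, K} ∈ τ ✓.
Open sets in the quotient: τ_Q = {{}, {[J]}, {[I=K], [J]}} (3 elements).


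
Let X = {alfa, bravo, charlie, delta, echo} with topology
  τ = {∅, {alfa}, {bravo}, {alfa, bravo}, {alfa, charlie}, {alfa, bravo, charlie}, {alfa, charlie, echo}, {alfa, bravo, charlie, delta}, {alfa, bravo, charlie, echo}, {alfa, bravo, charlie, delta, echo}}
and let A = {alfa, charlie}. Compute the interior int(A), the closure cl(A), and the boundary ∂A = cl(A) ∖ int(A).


int(A) = {alfa, charlie}, cl(A) = {alfa, charlie, delta, echo}, ∂A = {delta, echo}.

Closed sets in (X, τ) are complements of opens:
  closed(X, τ) = {∅, {delta}, {echo}, {bravo, delta}, {delta, echo}, {bravo, delta, echo}, {charlie, delta, echo}, {alfa, charlie, delta, echo}, {bravo, charlie, delta, echo}, {alfa, bravo, charlie, delta, echo}}.
int(A) = ⋃ {U ∈ τ : U ⊆ A}. Opens contained in A: ∅, {alfa}, {alfa, charlie}.
Taking the union of these: int(A) = {alfa, charlie}.
cl(A) = ⋂ {C closed : A ⊆ C}. Closed sets containing A: {alfa, charlie, delta, echo}, {alfa, bravo, charlie, delta, echo}.
Intersecting these: cl(A) = {alfa, charlie, delta, echo}.
∂A = cl(A) ∖ int(A) = {alfa, charlie, delta, echo} ∖ {alfa, charlie} = {delta, echo}.


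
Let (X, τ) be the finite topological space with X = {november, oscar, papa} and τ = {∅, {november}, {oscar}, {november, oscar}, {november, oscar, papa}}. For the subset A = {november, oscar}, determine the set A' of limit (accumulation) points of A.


A' = {papa}

For each x ∈ X, list the open sets U ∈ τ with x ∈ U, then check whether U ∩ (A ∖ {x}) ≠ ∅ for every such U.
  x = november: open {november} ∋ x has {november} ∩ (A ∖ {november}) = ∅, so x is NOT a limit point.
  x = oscar: open {oscar} ∋ x has {oscar} ∩ (A ∖ {oscar}) = ∅, so x is NOT a limit point.
  x = papa: opens ∋ x are {november, oscar, papa}; each meets A ∖ {papa}, so x IS a limit point.
Collecting: A' = {papa}.


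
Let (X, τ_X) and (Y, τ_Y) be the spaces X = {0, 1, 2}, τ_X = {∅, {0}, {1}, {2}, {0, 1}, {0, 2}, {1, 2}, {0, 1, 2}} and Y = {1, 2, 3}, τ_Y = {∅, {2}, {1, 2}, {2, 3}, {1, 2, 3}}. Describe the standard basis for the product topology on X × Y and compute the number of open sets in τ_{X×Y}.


Basis B = {∅ × ∅, {0} × {2}, {1} × {2}, {2} × {2}, {0} × {1, 2}, {0} × {2, 3}, {0, 1} × {2}, {0, 2} × {2}, {1} × {1, 2}, {1} × {2, 3}, {1, 2} × {2}, {2} × {1, 2}, {2} × {2, 3}, {0} × {1, 2, 3}, {0, 1, 2} × {2}, {1} × {1, 2, 3}, {2} × {1, 2, 3}, {0, 1} × {1, 2}, {0, 2} × {1, 2}, {0, 1} × {2, 3}, {0, 2} × {2, 3}, {1, 2} × {1, 2}, {1, 2} × {2, 3}, {0, 1} × {1, 2, 3}, {0, 2} × {1, 2, 3}, {0, 1, 2} × {1, 2}, {0, 1, 2} × {2, 3}, {1, 2} × {1, 2, 3}, {0, 1, 2} × {1, 2, 3}}; |τ_{X×Y}| = 125.

Enumerate products U × V with U ∈ τ_X, V ∈ τ_Y (deduplicated):
  ∅ × ∅ = {} (∅)
  {0} × {2} = {(0,2)}
  {1} × {2} = {(1,2)}
  {2} × {2} = {(2,2)}
  {0} × {1, 2} = {(0,1), (0,2)}
  {0} × {2, 3} = {(0,2), (0,3)}
  {0, 1} × {2} = {(0,2), (1,2)}
  {0, 2} × {2} = {(0,2), (2,2)}
  {1} × {1, 2} = {(1,1), (1,2)}
  {1} × {2, 3} = {(1,2), (1,3)}
  {1, 2} × {2} = {(1,2), (2,2)}
  {2} × {1, 2} = {(2,1), (2,2)}
  {2} × {2, 3} = {(2,2), (2,3)}
  {0} × {1, 2, 3} = {(0,1), (0,2), (0,3)}
  {0, 1, 2} × {2} = {(0,2), (1,2), (2,2)}
  {1} × {1, 2, 3} = {(1,1), (1,2), (1,3)}
  {2} × {1, 2, 3} = {(2,1), (2,2), (2,3)}
  {0, 1} × {1, 2} = {(0,1), (0,2), (1,1), (1,2)}
  {0, 2} × {1, 2} = {(0,1), (0,2), (2,1), (2,2)}
  {0, 1} × {2, 3} = {(0,2), (0,3), (1,2), (1,3)}
  {0, 2} × {2, 3} = {(0,2), (0,3), (2,2), (2,3)}
  {1, 2} × {1, 2} = {(1,1), (1,2), (2,1), (2,2)}
  {1, 2} × {2, 3} = {(1,2), (1,3), (2,2), (2,3)}
  {0, 1} × {1, 2, 3} = {(0,1), (0,2), (0,3), (1,1), (1,2), (1,3)}
  {0, 2} × {1, 2, 3} = {(0,1), (0,2), (0,3), (2,1), (2,2), (2,3)}
  {0, 1, 2} × {1, 2} = {(0,1), (0,2), (1,1), (1,2), (2,1), (2,2)}
  {0, 1, 2} × {2, 3} = {(0,2), (0,3), (1,2), (1,3), (2,2), (2,3)}
  {1, 2} × {1, 2, 3} = {(1,1), (1,2), (1,3), (2,1), (2,2), (2,3)}
  {0, 1, 2} × {1, 2, 3} = {(0,1), (0,2), (0,3), (1,1), (1,2), (1,3), (2,1), (2,2), (2,3)}
These 29 distinct sets form the basis B.
Close under arbitrary unions to get τ_{X×Y}; counting gives |τ_{X×Y}| = 125.


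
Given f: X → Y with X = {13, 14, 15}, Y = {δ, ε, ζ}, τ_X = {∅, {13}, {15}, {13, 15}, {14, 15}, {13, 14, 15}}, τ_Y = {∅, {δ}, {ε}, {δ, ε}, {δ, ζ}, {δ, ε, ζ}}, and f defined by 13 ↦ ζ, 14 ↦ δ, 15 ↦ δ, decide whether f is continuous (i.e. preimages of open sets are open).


f IS continuous.

Compute f^{-1}(U) for each U ∈ τ_Y:
  U = ∅: f^{-1}(U) = ∅ ∈ τ_X ✓.
  U = {δ}: f^{-1}(U) = {14, 15} ∈ τ_X ✓.
  U = {ε}: f^{-1}(U) = ∅ ∈ τ_X ✓.
  U = {δ, ε}: f^{-1}(U) = {14, 15} ∈ τ_X ✓.
  U = {δ, ζ}: f^{-1}(U) = {13, 14, 15} ∈ τ_X ✓.
  U = {δ, ε, ζ}: f^{-1}(U) = {13, 14, 15} ∈ τ_X ✓.
Every preimage lies in τ_X, so f IS continuous.


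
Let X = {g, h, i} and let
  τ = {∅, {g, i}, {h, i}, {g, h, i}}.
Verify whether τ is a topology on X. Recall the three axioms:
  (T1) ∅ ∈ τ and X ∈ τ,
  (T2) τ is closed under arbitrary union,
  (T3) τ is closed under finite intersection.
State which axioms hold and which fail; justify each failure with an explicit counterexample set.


τ is NOT a topology on X.

Axiom (T1): ∅ ∈ τ? Yes; X ∈ τ? Yes.
Axiom (T2/T3): check pairwise unions and intersections of members of τ.
Counterexample for (T3): {g, i} ∩ {h, i} = {i} ∉ τ. Therefore τ is NOT a topology.


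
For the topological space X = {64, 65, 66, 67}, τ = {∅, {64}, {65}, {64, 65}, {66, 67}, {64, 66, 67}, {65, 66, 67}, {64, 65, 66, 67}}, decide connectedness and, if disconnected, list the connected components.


(X, τ) is disconnected; components = [{64}, {65}, {66, 67}].

Find clopen sets (U ∈ τ with X ∖ U ∈ τ):
  U = ∅, X ∖ U = {64, 65, 66, 67} — both open, so U is clopen.
  U = {64}, X ∖ U = {65, 66, 67} — both open, so U is clopen.
  U = {65}, X ∖ U = {64, 66, 67} — both open, so U is clopen.
  U = {64, 65}, X ∖ U = {66, 67} — both open, so U is clopen.
  U = {66, 67}, X ∖ U = {64, 65} — both open, so U is clopen.
  U = {64, 66, 67}, X ∖ U = {65} — both open, so U is clopen.
  U = {65, 66, 67}, X ∖ U = {64} — both open, so U is clopen.
  U = {64, 65, 66, 67}, X ∖ U = ∅ — both open, so U is clopen.
Nontrivial clopen(s) exist: e.g. {64, 66, 67}. So (X, τ) is disconnected.
Compute connected components by grouping points that agree on all clopens:
  component: {64}
  component: {65}
  component: {66, 67}


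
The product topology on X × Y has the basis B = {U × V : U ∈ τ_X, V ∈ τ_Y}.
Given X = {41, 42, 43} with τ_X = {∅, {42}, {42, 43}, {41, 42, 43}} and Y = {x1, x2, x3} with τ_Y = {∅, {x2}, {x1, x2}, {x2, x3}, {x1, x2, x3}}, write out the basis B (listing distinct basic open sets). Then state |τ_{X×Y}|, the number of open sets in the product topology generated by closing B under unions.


Basis B = {∅ × ∅, {42} × {x2}, {42} × {x1, x2}, {42} × {x2, x3}, {42, 43} × {x2}, {41, 42, 43} × {x2}, {42} × {x1, x2, x3}, {42, 43} × {x1, x2}, {42, 43} × {x2, x3}, {41, 42, 43} × {x1, x2}, {41, 42, 43} × {x2, x3}, {42, 43} × {x1, x2, x3}, {41, 42, 43} × {x1, x2, x3}}; |τ_{X×Y}| = 30.

Enumerate products U × V with U ∈ τ_X, V ∈ τ_Y (deduplicated):
  ∅ × ∅ = {} (∅)
  {42} × {x2} = {(42,x2)}
  {42} × {x1, x2} = {(42,x1), (42,x2)}
  {42} × {x2, x3} = {(42,x2), (42,x3)}
  {42, 43} × {x2} = {(42,x2), (43,x2)}
  {41, 42, 43} × {x2} = {(41,x2), (42,x2), (43,x2)}
  {42} × {x1, x2, x3} = {(42,x1), (42,x2), (42,x3)}
  {42, 43} × {x1, x2} = {(42,x1), (42,x2), (43,x1), (43,x2)}
  {42, 43} × {x2, x3} = {(42,x2), (42,x3), (43,x2), (43,x3)}
  {41, 42, 43} × {x1, x2} = {(41,x1), (41,x2), (42,x1), (42,x2), (43,x1), (43,x2)}
  {41, 42, 43} × {x2, x3} = {(41,x2), (41,x3), (42,x2), (42,x3), (43,x2), (43,x3)}
  {42, 43} × {x1, x2, x3} = {(42,x1), (42,x2), (42,x3), (43,x1), (43,x2), (43,x3)}
  {41, 42, 43} × {x1, x2, x3} = {(41,x1), (41,x2), (41,x3), (42,x1), (42,x2), (42,x3), (43,x1), (43,x2), (43,x3)}
These 13 distinct sets form the basis B.
Close under arbitrary unions to get τ_{X×Y}; counting gives |τ_{X×Y}| = 30.


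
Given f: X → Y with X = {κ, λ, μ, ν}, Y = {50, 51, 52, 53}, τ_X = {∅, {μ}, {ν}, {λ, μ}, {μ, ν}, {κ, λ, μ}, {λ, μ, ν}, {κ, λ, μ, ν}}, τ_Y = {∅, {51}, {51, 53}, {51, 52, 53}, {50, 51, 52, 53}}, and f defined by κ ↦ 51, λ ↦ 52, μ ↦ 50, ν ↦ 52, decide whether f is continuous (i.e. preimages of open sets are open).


f is NOT continuous.

Compute f^{-1}(U) for each U ∈ τ_Y:
  U = ∅: f^{-1}(U) = ∅ ∈ τ_X ✓.
  U = {51}: f^{-1}(U) = {κ} ∉ τ_X ✗.
  U = {51, 53}: f^{-1}(U) = {κ} ∉ τ_X ✗.
  U = {51, 52, 53}: f^{-1}(U) = {κ, λ, ν} ∉ τ_X ✗.
  U = {50, 51, 52, 53}: f^{-1}(U) = {κ, λ, μ, ν} ∈ τ_X ✓.
Found U = {51} with f^{-1}(U) = {κ} not in τ_X. Therefore f is NOT continuous.


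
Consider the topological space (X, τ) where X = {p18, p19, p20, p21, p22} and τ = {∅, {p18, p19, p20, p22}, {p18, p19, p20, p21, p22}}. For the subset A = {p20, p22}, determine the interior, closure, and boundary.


int(A) = ∅, cl(A) = {p18, p19, p20, p21, p22}, ∂A = {p18, p19, p20, p21, p22}.

Closed sets in (X, τ) are complements of opens:
  closed(X, τ) = {∅, {p21}, {p18, p19, p20, p21, p22}}.
int(A) = ⋃ {U ∈ τ : U ⊆ A}. Opens contained in A: ∅.
Taking the union of these: int(A) = ∅.
cl(A) = ⋂ {C closed : A ⊆ C}. Closed sets containing A: {p18, p19, p20, p21, p22}.
Intersecting these: cl(A) = {p18, p19, p20, p21, p22}.
∂A = cl(A) ∖ int(A) = {p18, p19, p20, p21, p22} ∖ ∅ = {p18, p19, p20, p21, p22}.


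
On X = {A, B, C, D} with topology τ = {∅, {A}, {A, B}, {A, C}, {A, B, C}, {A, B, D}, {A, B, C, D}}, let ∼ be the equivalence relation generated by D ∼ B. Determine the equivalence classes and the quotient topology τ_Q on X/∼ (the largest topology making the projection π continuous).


X/∼ = {[A], [B=D], [C]}; |τ_Q| = 5.

Equivalence classes: [A], [B=D], [C].
Quotient map π: X → X/∼ sends A ↦ [A], B ↦ [B=D], C ↦ [C], D ↦ [B=D].
For each subset V ⊆ X/∼, compute π^{-1}(V) ⊆ X and check whether π^{-1}(V) ∈ τ. V is open in τ_Q iff π^{-1}(V) ∈ τ.
  V = {}: π^{-1}(V) = ∅ ∈ τ ✓.
  V = {[A]}: π^{-1}(V) = {A} ∈ τ ✓.
  V = {[B=D]}: π^{-1}(V) = {B, D} ∉ τ ✗.
  V = {[A], [B=D]}: π^{-1}(V) = {A, B, D} ∈ τ ✓.
  V = {[C]}: π^{-1}(V) = {C} ∉ τ ✗.
  V = {[A], [C]}: π^{-1}(V) = {A, C} ∈ τ ✓.
  V = {[B=D], [C]}: π^{-1}(V) = {B, C, D} ∉ τ ✗.
  V = {[A], [B=D], [C]}: π^{-1}(V) = {A, B, C, D} ∈ τ ✓.
Open sets in the quotient: τ_Q = {{}, {[A]}, {[A], [B=D]}, {[A], [C]}, {[A], [B=D], [C]}} (5 elements).


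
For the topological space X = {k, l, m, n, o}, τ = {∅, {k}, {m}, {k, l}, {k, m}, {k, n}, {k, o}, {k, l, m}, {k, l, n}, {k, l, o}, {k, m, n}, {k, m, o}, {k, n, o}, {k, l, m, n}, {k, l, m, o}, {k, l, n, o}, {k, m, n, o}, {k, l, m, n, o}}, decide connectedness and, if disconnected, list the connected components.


(X, τ) is disconnected; components = [{m}, {k, l, n, o}].

Find clopen sets (U ∈ τ with X ∖ U ∈ τ):
  U = ∅, X ∖ U = {k, l, m, n, o} — both open, so U is clopen.
  U = {m}, X ∖ U = {k, l, n, o} — both open, so U is clopen.
  U = {k, l, n, o}, X ∖ U = {m} — both open, so U is clopen.
  U = {k, l, m, n, o}, X ∖ U = ∅ — both open, so U is clopen.
Nontrivial clopen(s) exist: e.g. {k, l, n, o}. So (X, τ) is disconnected.
Compute connected components by grouping points that agree on all clopens:
  component: {m}
  component: {k, l, n, o}


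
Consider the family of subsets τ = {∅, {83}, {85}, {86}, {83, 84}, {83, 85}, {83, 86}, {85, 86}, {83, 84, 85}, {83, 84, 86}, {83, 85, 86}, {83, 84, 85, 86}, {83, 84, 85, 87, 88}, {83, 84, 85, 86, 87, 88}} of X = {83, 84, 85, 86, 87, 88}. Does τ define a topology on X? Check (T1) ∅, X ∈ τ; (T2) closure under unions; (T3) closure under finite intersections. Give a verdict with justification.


τ IS a topology on X.

Axiom (T1): ∅ ∈ τ? Yes; X ∈ τ? Yes.
Axiom (T2/T3): check pairwise unions and intersections of members of τ.
All pairwise intersections and unions checked — each lies in τ. Therefore τ satisfies (T1), (T2), (T3): it IS a topology on X.


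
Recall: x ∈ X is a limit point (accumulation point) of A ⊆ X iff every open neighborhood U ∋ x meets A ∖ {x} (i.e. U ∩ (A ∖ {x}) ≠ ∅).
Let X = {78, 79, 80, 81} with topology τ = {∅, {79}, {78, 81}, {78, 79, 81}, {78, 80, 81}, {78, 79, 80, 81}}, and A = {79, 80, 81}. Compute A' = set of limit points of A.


A' = {78, 80}

For each x ∈ X, list the open sets U ∈ τ with x ∈ U, then check whether U ∩ (A ∖ {x}) ≠ ∅ for every such U.
  x = 78: opens ∋ x are {78, 81}, {78, 79, 81}, {78, 80, 81}, {78, 79, 80, 81}; each meets A ∖ {78}, so x IS a limit point.
  x = 79: open {79} ∋ x has {79} ∩ (A ∖ {79}) = ∅, so x is NOT a limit point.
  x = 80: opens ∋ x are {78, 80, 81}, {78, 79, 80, 81}; each meets A ∖ {80}, so x IS a limit point.
  x = 81: open {78, 81} ∋ x has {78, 81} ∩ (A ∖ {81}) = ∅, so x is NOT a limit point.
Collecting: A' = {78, 80}.


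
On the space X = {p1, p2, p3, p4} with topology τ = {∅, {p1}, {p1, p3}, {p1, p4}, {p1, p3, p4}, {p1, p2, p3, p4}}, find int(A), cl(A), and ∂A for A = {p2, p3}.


int(A) = ∅, cl(A) = {p2, p3}, ∂A = {p2, p3}.

Closed sets in (X, τ) are complements of opens:
  closed(X, τ) = {∅, {p2}, {p2, p3}, {p2, p4}, {p2, p3, p4}, {p1, p2, p3, p4}}.
int(A) = ⋃ {U ∈ τ : U ⊆ A}. Opens contained in A: ∅.
Taking the union of these: int(A) = ∅.
cl(A) = ⋂ {C closed : A ⊆ C}. Closed sets containing A: {p2, p3}, {p2, p3, p4}, {p1, p2, p3, p4}.
Intersecting these: cl(A) = {p2, p3}.
∂A = cl(A) ∖ int(A) = {p2, p3} ∖ ∅ = {p2, p3}.


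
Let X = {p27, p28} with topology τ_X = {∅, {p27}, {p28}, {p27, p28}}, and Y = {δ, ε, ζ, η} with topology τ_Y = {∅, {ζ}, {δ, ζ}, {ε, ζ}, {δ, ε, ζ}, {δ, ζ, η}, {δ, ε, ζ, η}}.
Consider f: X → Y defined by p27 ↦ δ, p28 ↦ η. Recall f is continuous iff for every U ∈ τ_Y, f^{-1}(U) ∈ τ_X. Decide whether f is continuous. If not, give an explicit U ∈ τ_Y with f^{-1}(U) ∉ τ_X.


f IS continuous.

Compute f^{-1}(U) for each U ∈ τ_Y:
  U = ∅: f^{-1}(U) = ∅ ∈ τ_X ✓.
  U = {ζ}: f^{-1}(U) = ∅ ∈ τ_X ✓.
  U = {δ, ζ}: f^{-1}(U) = {p27} ∈ τ_X ✓.
  U = {ε, ζ}: f^{-1}(U) = ∅ ∈ τ_X ✓.
  U = {δ, ε, ζ}: f^{-1}(U) = {p27} ∈ τ_X ✓.
  U = {δ, ζ, η}: f^{-1}(U) = {p27, p28} ∈ τ_X ✓.
  U = {δ, ε, ζ, η}: f^{-1}(U) = {p27, p28} ∈ τ_X ✓.
Every preimage lies in τ_X, so f IS continuous.


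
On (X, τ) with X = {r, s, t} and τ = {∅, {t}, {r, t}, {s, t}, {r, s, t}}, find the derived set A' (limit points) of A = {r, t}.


A' = {r, s}

For each x ∈ X, list the open sets U ∈ τ with x ∈ U, then check whether U ∩ (A ∖ {x}) ≠ ∅ for every such U.
  x = r: opens ∋ x are {r, t}, {r, s, t}; each meets A ∖ {r}, so x IS a limit point.
  x = s: opens ∋ x are {s, t}, {r, s, t}; each meets A ∖ {s}, so x IS a limit point.
  x = t: open {t} ∋ x has {t} ∩ (A ∖ {t}) = ∅, so x is NOT a limit point.
Collecting: A' = {r, s}.


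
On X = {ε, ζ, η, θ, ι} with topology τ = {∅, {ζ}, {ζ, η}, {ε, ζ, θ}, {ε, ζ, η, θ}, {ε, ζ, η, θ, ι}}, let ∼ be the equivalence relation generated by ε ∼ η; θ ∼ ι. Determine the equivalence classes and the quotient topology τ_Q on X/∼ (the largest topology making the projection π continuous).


X/∼ = {[ε=η], [ζ], [θ=ι]}; |τ_Q| = 3.

Equivalence classes: [ε=η], [ζ], [θ=ι].
Quotient map π: X → X/∼ sends ε ↦ [ε=η], ζ ↦ [ζ], η ↦ [ε=η], θ ↦ [θ=ι], ι ↦ [θ=ι].
For each subset V ⊆ X/∼, compute π^{-1}(V) ⊆ X and check whether π^{-1}(V) ∈ τ. V is open in τ_Q iff π^{-1}(V) ∈ τ.
  V = {}: π^{-1}(V) = ∅ ∈ τ ✓.
  V = {[ε=η]}: π^{-1}(V) = {ε, η} ∉ τ ✗.
  V = {[ζ]}: π^{-1}(V) = {ζ} ∈ τ ✓.
  V = {[ε=η], [ζ]}: π^{-1}(V) = {ε, ζ, η} ∉ τ ✗.
  V = {[θ=ι]}: π^{-1}(V) = {θ, ι} ∉ τ ✗.
  V = {[ε=η], [θ=ι]}: π^{-1}(V) = {ε, η, θ, ι} ∉ τ ✗.
  V = {[ζ], [θ=ι]}: π^{-1}(V) = {ζ, θ, ι} ∉ τ ✗.
  V = {[ε=η], [ζ], [θ=ι]}: π^{-1}(V) = {ε, ζ, η, θ, ι} ∈ τ ✓.
Open sets in the quotient: τ_Q = {{}, {[ζ]}, {[ε=η], [ζ], [θ=ι]}} (3 elements).


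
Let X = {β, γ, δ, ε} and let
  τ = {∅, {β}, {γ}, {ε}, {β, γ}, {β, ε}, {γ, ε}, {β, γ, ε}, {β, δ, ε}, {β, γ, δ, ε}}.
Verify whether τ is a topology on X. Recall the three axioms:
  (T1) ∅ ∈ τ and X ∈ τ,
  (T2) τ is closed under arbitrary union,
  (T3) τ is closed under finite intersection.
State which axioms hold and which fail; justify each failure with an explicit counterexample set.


τ IS a topology on X.

Axiom (T1): ∅ ∈ τ? Yes; X ∈ τ? Yes.
Axiom (T2/T3): check pairwise unions and intersections of members of τ.
All pairwise intersections and unions checked — each lies in τ. Therefore τ satisfies (T1), (T2), (T3): it IS a topology on X.


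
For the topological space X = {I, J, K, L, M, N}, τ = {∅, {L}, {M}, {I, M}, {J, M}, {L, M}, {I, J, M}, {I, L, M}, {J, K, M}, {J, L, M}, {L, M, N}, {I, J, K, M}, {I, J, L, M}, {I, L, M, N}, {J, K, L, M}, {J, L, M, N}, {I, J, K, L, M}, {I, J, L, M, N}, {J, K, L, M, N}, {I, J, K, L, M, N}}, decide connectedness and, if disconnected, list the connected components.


(X, τ) is connected.

Find clopen sets (U ∈ τ with X ∖ U ∈ τ):
  U = ∅, X ∖ U = {I, J, K, L, M, N} — both open, so U is clopen.
  U = {I, J, K, L, M, N}, X ∖ U = ∅ — both open, so U is clopen.
Only trivial clopens (∅ and X) exist, so (X, τ) is connected.
Compute connected components by grouping points that agree on all clopens:
  component: {I, J, K, L, M, N}
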